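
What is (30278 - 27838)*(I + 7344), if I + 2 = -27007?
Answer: -47982600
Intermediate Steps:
I = -27009 (I = -2 - 27007 = -27009)
(30278 - 27838)*(I + 7344) = (30278 - 27838)*(-27009 + 7344) = 2440*(-19665) = -47982600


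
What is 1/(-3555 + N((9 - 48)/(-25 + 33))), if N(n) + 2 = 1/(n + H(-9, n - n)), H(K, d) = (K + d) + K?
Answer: -183/650939 ≈ -0.00028113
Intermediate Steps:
H(K, d) = d + 2*K
N(n) = -2 + 1/(-18 + n) (N(n) = -2 + 1/(n + ((n - n) + 2*(-9))) = -2 + 1/(n + (0 - 18)) = -2 + 1/(n - 18) = -2 + 1/(-18 + n))
1/(-3555 + N((9 - 48)/(-25 + 33))) = 1/(-3555 + (37 - 2*(9 - 48)/(-25 + 33))/(-18 + (9 - 48)/(-25 + 33))) = 1/(-3555 + (37 - (-78)/8)/(-18 - 39/8)) = 1/(-3555 + (37 - (-78)/8)/(-18 - 39*1/8)) = 1/(-3555 + (37 - 2*(-39/8))/(-18 - 39/8)) = 1/(-3555 + (37 + 39/4)/(-183/8)) = 1/(-3555 - 8/183*187/4) = 1/(-3555 - 374/183) = 1/(-650939/183) = -183/650939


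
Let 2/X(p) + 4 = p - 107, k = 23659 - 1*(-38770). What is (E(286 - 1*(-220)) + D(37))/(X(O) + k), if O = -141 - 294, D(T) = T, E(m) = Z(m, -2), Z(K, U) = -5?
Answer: 2184/4260779 ≈ 0.00051258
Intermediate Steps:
E(m) = -5
k = 62429 (k = 23659 + 38770 = 62429)
O = -435
X(p) = 2/(-111 + p) (X(p) = 2/(-4 + (p - 107)) = 2/(-4 + (-107 + p)) = 2/(-111 + p))
(E(286 - 1*(-220)) + D(37))/(X(O) + k) = (-5 + 37)/(2/(-111 - 435) + 62429) = 32/(2/(-546) + 62429) = 32/(2*(-1/546) + 62429) = 32/(-1/273 + 62429) = 32/(17043116/273) = 32*(273/17043116) = 2184/4260779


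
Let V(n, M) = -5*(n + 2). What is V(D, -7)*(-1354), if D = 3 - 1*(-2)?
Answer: 47390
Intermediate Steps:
D = 5 (D = 3 + 2 = 5)
V(n, M) = -10 - 5*n (V(n, M) = -5*(2 + n) = -10 - 5*n)
V(D, -7)*(-1354) = (-10 - 5*5)*(-1354) = (-10 - 25)*(-1354) = -35*(-1354) = 47390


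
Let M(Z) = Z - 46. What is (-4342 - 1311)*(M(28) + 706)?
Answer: -3889264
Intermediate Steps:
M(Z) = -46 + Z
(-4342 - 1311)*(M(28) + 706) = (-4342 - 1311)*((-46 + 28) + 706) = -5653*(-18 + 706) = -5653*688 = -3889264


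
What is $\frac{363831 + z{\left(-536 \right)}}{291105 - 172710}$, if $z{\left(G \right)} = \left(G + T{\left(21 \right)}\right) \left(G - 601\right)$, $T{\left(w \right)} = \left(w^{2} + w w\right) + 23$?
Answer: $- \frac{18574}{39465} \approx -0.47064$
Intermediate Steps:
$T{\left(w \right)} = 23 + 2 w^{2}$ ($T{\left(w \right)} = \left(w^{2} + w^{2}\right) + 23 = 2 w^{2} + 23 = 23 + 2 w^{2}$)
$z{\left(G \right)} = \left(-601 + G\right) \left(905 + G\right)$ ($z{\left(G \right)} = \left(G + \left(23 + 2 \cdot 21^{2}\right)\right) \left(G - 601\right) = \left(G + \left(23 + 2 \cdot 441\right)\right) \left(-601 + G\right) = \left(G + \left(23 + 882\right)\right) \left(-601 + G\right) = \left(G + 905\right) \left(-601 + G\right) = \left(905 + G\right) \left(-601 + G\right) = \left(-601 + G\right) \left(905 + G\right)$)
$\frac{363831 + z{\left(-536 \right)}}{291105 - 172710} = \frac{363831 + \left(-543905 + \left(-536\right)^{2} + 304 \left(-536\right)\right)}{291105 - 172710} = \frac{363831 - 419553}{118395} = \left(363831 - 419553\right) \frac{1}{118395} = \left(-55722\right) \frac{1}{118395} = - \frac{18574}{39465}$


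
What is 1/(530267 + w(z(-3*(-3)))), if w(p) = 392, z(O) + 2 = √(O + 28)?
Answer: 1/530659 ≈ 1.8844e-6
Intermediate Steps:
z(O) = -2 + √(28 + O) (z(O) = -2 + √(O + 28) = -2 + √(28 + O))
1/(530267 + w(z(-3*(-3)))) = 1/(530267 + 392) = 1/530659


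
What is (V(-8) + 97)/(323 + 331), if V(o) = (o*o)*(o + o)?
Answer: -309/218 ≈ -1.4174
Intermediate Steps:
V(o) = 2*o³ (V(o) = o²*(2*o) = 2*o³)
(V(-8) + 97)/(323 + 331) = (2*(-8)³ + 97)/(323 + 331) = (2*(-512) + 97)/654 = (-1024 + 97)*(1/654) = -927*1/654 = -309/218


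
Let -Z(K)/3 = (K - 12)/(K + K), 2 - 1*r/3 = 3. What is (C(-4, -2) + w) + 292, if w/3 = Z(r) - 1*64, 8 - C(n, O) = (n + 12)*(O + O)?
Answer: 235/2 ≈ 117.50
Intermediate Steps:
C(n, O) = 8 - 2*O*(12 + n) (C(n, O) = 8 - (n + 12)*(O + O) = 8 - (12 + n)*2*O = 8 - 2*O*(12 + n))
r = -3 (r = 6 - 3*3 = 6 - 9 = -3)
Z(K) = -3*(-12 + K)/(2*K) (Z(K) = -3*(K - 12)/(K + K) = -3*(-12 + K)/(2*K))
w = -429/2 (w = 3*((-3/2 + 18/(-3)) - 1*64) = 3*((-3/2 + 18*(-⅓)) - 64) = 3*((-3/2 - 6) - 64) = 3*(-15/2 - 64) = 3*(-143/2) = -429/2 ≈ -214.50)
(C(-4, -2) + w) + 292 = ((8 - 24*(-2) - 2*(-2)*(-4)) - 429/2) + 292 = ((8 + 48 - 16) - 429/2) + 292 = (40 - 429/2) + 292 = -349/2 + 292 = 235/2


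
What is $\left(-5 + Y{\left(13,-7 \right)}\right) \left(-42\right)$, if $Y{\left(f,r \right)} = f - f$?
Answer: $210$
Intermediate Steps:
$Y{\left(f,r \right)} = 0$
$\left(-5 + Y{\left(13,-7 \right)}\right) \left(-42\right) = \left(-5 + 0\right) \left(-42\right) = \left(-5\right) \left(-42\right) = 210$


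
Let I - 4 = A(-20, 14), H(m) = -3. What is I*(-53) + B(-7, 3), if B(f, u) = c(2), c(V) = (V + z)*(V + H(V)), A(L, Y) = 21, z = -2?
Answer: -1325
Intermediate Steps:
I = 25 (I = 4 + 21 = 25)
c(V) = (-3 + V)*(-2 + V) (c(V) = (V - 2)*(V - 3) = (-2 + V)*(-3 + V) = (-3 + V)*(-2 + V))
B(f, u) = 0 (B(f, u) = 6 + 2² - 5*2 = 6 + 4 - 10 = 0)
I*(-53) + B(-7, 3) = 25*(-53) + 0 = -1325 + 0 = -1325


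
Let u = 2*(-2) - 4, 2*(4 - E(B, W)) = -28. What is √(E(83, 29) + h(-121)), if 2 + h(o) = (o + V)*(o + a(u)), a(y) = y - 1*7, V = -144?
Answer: 2*√9014 ≈ 189.88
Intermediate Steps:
E(B, W) = 18 (E(B, W) = 4 - ½*(-28) = 4 + 14 = 18)
u = -8 (u = -4 - 4 = -8)
a(y) = -7 + y (a(y) = y - 7 = -7 + y)
h(o) = -2 + (-144 + o)*(-15 + o) (h(o) = -2 + (o - 144)*(o + (-7 - 8)) = -2 + (-144 + o)*(o - 15) = -2 + (-144 + o)*(-15 + o))
√(E(83, 29) + h(-121)) = √(18 + (2158 + (-121)² - 159*(-121))) = √(18 + (2158 + 14641 + 19239)) = √(18 + 36038) = √36056 = 2*√9014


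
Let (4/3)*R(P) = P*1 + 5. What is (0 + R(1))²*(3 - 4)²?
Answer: 81/4 ≈ 20.250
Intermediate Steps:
R(P) = 15/4 + 3*P/4 (R(P) = 3*(P*1 + 5)/4 = 3*(P + 5)/4 = 3*(5 + P)/4 = 15/4 + 3*P/4)
(0 + R(1))²*(3 - 4)² = (0 + (15/4 + (¾)*1))²*(3 - 4)² = (0 + (15/4 + ¾))²*(-1)² = (0 + 9/2)²*1 = (9/2)²*1 = (81/4)*1 = 81/4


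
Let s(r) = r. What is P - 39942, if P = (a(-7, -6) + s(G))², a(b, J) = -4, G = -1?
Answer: -39917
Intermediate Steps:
P = 25 (P = (-4 - 1)² = (-5)² = 25)
P - 39942 = 25 - 39942 = -39917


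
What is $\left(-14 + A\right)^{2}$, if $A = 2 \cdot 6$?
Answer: $4$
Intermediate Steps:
$A = 12$
$\left(-14 + A\right)^{2} = \left(-14 + 12\right)^{2} = \left(-2\right)^{2} = 4$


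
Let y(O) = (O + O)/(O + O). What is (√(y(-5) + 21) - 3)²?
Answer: (3 - √22)² ≈ 2.8575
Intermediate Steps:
y(O) = 1 (y(O) = (2*O)/((2*O)) = (2*O)*(1/(2*O)) = 1)
(√(y(-5) + 21) - 3)² = (√(1 + 21) - 3)² = (√22 - 3)² = (-3 + √22)²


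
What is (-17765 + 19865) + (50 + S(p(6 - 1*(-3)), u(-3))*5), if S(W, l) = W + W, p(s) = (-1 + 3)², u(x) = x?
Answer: 2190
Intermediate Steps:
p(s) = 4 (p(s) = 2² = 4)
S(W, l) = 2*W
(-17765 + 19865) + (50 + S(p(6 - 1*(-3)), u(-3))*5) = (-17765 + 19865) + (50 + (2*4)*5) = 2100 + (50 + 8*5) = 2100 + (50 + 40) = 2100 + 90 = 2190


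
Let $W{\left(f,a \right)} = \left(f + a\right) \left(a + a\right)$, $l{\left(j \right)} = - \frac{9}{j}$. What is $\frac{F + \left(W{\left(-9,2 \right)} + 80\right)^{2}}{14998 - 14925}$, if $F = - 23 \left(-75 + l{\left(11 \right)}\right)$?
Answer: $\frac{48926}{803} \approx 60.929$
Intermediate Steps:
$W{\left(f,a \right)} = 2 a \left(a + f\right)$ ($W{\left(f,a \right)} = \left(a + f\right) 2 a = 2 a \left(a + f\right)$)
$F = \frac{19182}{11}$ ($F = - 23 \left(-75 - \frac{9}{11}\right) = \left(-23\right) \left(- \frac{834}{11}\right) = \frac{19182}{11} \approx 1743.8$)
$\frac{F + \left(W{\left(-9,2 \right)} + 80\right)^{2}}{14998 - 14925} = \frac{\frac{19182}{11} + \left(2 \cdot 2 \left(2 - 9\right) + 80\right)^{2}}{14998 - 14925} = \frac{\frac{19182}{11} + \left(2 \cdot 2 \left(-7\right) + 80\right)^{2}}{73} = \left(\frac{19182}{11} + \left(-28 + 80\right)^{2}\right) \frac{1}{73} = \left(\frac{19182}{11} + 52^{2}\right) \frac{1}{73} = \left(\frac{19182}{11} + 2704\right) \frac{1}{73} = \frac{48926}{11} \cdot \frac{1}{73} = \frac{48926}{803}$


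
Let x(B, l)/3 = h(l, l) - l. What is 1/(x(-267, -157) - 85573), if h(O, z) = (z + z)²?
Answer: 1/210686 ≈ 4.7464e-6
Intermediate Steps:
h(O, z) = 4*z² (h(O, z) = (2*z)² = 4*z²)
x(B, l) = -3*l + 12*l² (x(B, l) = 3*(4*l² - l) = 3*(-l + 4*l²) = -3*l + 12*l²)
1/(x(-267, -157) - 85573) = 1/(3*(-157)*(-1 + 4*(-157)) - 85573) = 1/(3*(-157)*(-1 - 628) - 85573) = 1/(3*(-157)*(-629) - 85573) = 1/(296259 - 85573) = 1/210686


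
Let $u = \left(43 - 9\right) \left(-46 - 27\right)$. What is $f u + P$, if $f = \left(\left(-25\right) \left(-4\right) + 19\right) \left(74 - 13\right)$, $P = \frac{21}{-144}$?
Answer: $- \frac{864808231}{48} \approx -1.8017 \cdot 10^{7}$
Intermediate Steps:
$P = - \frac{7}{48}$ ($P = 21 \left(- \frac{1}{144}\right) = - \frac{7}{48} \approx -0.14583$)
$u = -2482$ ($u = 34 \left(-73\right) = -2482$)
$f = 7259$ ($f = \left(100 + 19\right) 61 = 119 \cdot 61 = 7259$)
$f u + P = 7259 \left(-2482\right) - \frac{7}{48} = -18016838 - \frac{7}{48} = - \frac{864808231}{48}$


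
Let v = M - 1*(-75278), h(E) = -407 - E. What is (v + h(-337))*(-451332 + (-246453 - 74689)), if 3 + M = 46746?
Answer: -94203976774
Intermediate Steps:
M = 46743 (M = -3 + 46746 = 46743)
v = 122021 (v = 46743 - 1*(-75278) = 46743 + 75278 = 122021)
(v + h(-337))*(-451332 + (-246453 - 74689)) = (122021 + (-407 - 1*(-337)))*(-451332 + (-246453 - 74689)) = (122021 + (-407 + 337))*(-451332 - 321142) = (122021 - 70)*(-772474) = 121951*(-772474) = -94203976774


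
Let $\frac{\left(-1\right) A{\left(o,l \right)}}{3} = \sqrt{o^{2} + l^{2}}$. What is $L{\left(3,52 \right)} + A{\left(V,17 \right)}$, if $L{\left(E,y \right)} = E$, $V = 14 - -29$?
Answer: $3 - 3 \sqrt{2138} \approx -135.72$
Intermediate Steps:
$V = 43$ ($V = 14 + 29 = 43$)
$A{\left(o,l \right)} = - 3 \sqrt{l^{2} + o^{2}}$ ($A{\left(o,l \right)} = - 3 \sqrt{o^{2} + l^{2}} = - 3 \sqrt{l^{2} + o^{2}}$)
$L{\left(3,52 \right)} + A{\left(V,17 \right)} = 3 - 3 \sqrt{17^{2} + 43^{2}} = 3 - 3 \sqrt{289 + 1849} = 3 - 3 \sqrt{2138}$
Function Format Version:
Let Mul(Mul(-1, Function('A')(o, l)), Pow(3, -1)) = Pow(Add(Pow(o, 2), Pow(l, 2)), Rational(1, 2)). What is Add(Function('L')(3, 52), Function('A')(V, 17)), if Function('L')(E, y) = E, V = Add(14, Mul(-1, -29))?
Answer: Add(3, Mul(-3, Pow(2138, Rational(1, 2)))) ≈ -135.72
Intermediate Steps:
V = 43 (V = Add(14, 29) = 43)
Function('A')(o, l) = Mul(-3, Pow(Add(Pow(l, 2), Pow(o, 2)), Rational(1, 2))) (Function('A')(o, l) = Mul(-3, Pow(Add(Pow(o, 2), Pow(l, 2)), Rational(1, 2))) = Mul(-3, Pow(Add(Pow(l, 2), Pow(o, 2)), Rational(1, 2))))
Add(Function('L')(3, 52), Function('A')(V, 17)) = Add(3, Mul(-3, Pow(Add(Pow(17, 2), Pow(43, 2)), Rational(1, 2)))) = Add(3, Mul(-3, Pow(Add(289, 1849), Rational(1, 2)))) = Add(3, Mul(-3, Pow(2138, Rational(1, 2))))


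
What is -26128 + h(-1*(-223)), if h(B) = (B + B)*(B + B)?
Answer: 172788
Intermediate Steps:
h(B) = 4*B² (h(B) = (2*B)*(2*B) = 4*B²)
-26128 + h(-1*(-223)) = -26128 + 4*(-1*(-223))² = -26128 + 4*223² = -26128 + 4*49729 = -26128 + 198916 = 172788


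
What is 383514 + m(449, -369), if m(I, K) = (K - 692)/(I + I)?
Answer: 344394511/898 ≈ 3.8351e+5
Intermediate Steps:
m(I, K) = (-692 + K)/(2*I) (m(I, K) = (-692 + K)/((2*I)) = (-692 + K)*(1/(2*I)) = (-692 + K)/(2*I))
383514 + m(449, -369) = 383514 + (1/2)*(-692 - 369)/449 = 383514 + (1/2)*(1/449)*(-1061) = 383514 - 1061/898 = 344394511/898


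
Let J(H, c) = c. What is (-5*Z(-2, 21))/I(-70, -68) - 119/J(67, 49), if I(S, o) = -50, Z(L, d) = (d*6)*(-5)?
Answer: -458/7 ≈ -65.429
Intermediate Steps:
Z(L, d) = -30*d (Z(L, d) = (6*d)*(-5) = -30*d)
(-5*Z(-2, 21))/I(-70, -68) - 119/J(67, 49) = -(-150)*21/(-50) - 119/49 = -5*(-630)*(-1/50) - 119*1/49 = 3150*(-1/50) - 17/7 = -63 - 17/7 = -458/7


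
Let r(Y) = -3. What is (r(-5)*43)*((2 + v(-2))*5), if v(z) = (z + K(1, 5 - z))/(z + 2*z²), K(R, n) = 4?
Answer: -1505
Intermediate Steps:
v(z) = (4 + z)/(z + 2*z²) (v(z) = (z + 4)/(z + 2*z²) = (4 + z)/(z + 2*z²))
(r(-5)*43)*((2 + v(-2))*5) = (-3*43)*((2 + (4 - 2)/((-2)*(1 + 2*(-2))))*5) = -129*(2 - ½*2/(1 - 4))*5 = -129*(2 - ½*2/(-3))*5 = -129*(2 - ½*(-⅓)*2)*5 = -129*(2 + ⅓)*5 = -301*5 = -129*35/3 = -1505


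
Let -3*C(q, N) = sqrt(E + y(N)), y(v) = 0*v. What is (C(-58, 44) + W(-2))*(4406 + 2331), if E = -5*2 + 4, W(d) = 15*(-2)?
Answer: -202110 - 6737*I*sqrt(6)/3 ≈ -2.0211e+5 - 5500.7*I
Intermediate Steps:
W(d) = -30
y(v) = 0
E = -6 (E = -10 + 4 = -6)
C(q, N) = -I*sqrt(6)/3 (C(q, N) = -sqrt(-6 + 0)/3 = -I*sqrt(6)/3)
(C(-58, 44) + W(-2))*(4406 + 2331) = (-I*sqrt(6)/3 - 30)*(4406 + 2331) = (-30 - I*sqrt(6)/3)*6737 = -202110 - 6737*I*sqrt(6)/3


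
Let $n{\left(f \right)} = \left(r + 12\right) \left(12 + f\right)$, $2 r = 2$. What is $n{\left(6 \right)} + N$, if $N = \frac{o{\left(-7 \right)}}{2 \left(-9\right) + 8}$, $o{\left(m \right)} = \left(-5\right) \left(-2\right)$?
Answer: $233$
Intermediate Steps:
$r = 1$ ($r = \frac{1}{2} \cdot 2 = 1$)
$o{\left(m \right)} = 10$
$n{\left(f \right)} = 156 + 13 f$ ($n{\left(f \right)} = \left(1 + 12\right) \left(12 + f\right) = 13 \left(12 + f\right) = 156 + 13 f$)
$N = -1$ ($N = \frac{10}{2 \left(-9\right) + 8} = \frac{10}{-18 + 8} = \frac{10}{-10} = 10 \left(- \frac{1}{10}\right) = -1$)
$n{\left(6 \right)} + N = \left(156 + 13 \cdot 6\right) - 1 = \left(156 + 78\right) - 1 = 234 - 1 = 233$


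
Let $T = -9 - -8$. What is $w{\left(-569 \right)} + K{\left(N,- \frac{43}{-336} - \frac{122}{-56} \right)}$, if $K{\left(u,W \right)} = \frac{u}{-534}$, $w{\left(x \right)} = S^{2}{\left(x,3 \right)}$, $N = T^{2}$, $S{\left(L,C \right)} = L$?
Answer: $\frac{172888373}{534} \approx 3.2376 \cdot 10^{5}$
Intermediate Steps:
$T = -1$ ($T = -9 + 8 = -1$)
$N = 1$ ($N = \left(-1\right)^{2} = 1$)
$w{\left(x \right)} = x^{2}$
$K{\left(u,W \right)} = - \frac{u}{534}$ ($K{\left(u,W \right)} = u \left(- \frac{1}{534}\right) = - \frac{u}{534}$)
$w{\left(-569 \right)} + K{\left(N,- \frac{43}{-336} - \frac{122}{-56} \right)} = \left(-569\right)^{2} - \frac{1}{534} = 323761 - \frac{1}{534} = \frac{172888373}{534}$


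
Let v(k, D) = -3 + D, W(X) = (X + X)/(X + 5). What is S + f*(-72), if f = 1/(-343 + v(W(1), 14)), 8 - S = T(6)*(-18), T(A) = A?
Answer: 9646/83 ≈ 116.22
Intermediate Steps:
S = 116 (S = 8 - 6*(-18) = 8 - 1*(-108) = 8 + 108 = 116)
W(X) = 2*X/(5 + X) (W(X) = (2*X)/(5 + X) = 2*X/(5 + X))
f = -1/332 (f = 1/(-343 + (-3 + 14)) = 1/(-343 + 11) = 1/(-332) = -1/332 ≈ -0.0030120)
S + f*(-72) = 116 - 1/332*(-72) = 116 + 18/83 = 9646/83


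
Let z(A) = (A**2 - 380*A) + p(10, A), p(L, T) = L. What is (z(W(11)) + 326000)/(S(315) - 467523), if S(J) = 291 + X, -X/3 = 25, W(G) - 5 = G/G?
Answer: -35974/51923 ≈ -0.69283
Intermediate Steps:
W(G) = 6 (W(G) = 5 + G/G = 5 + 1 = 6)
X = -75 (X = -3*25 = -75)
S(J) = 216 (S(J) = 291 - 75 = 216)
z(A) = 10 + A**2 - 380*A (z(A) = (A**2 - 380*A) + 10 = 10 + A**2 - 380*A)
(z(W(11)) + 326000)/(S(315) - 467523) = ((10 + 6**2 - 380*6) + 326000)/(216 - 467523) = ((10 + 36 - 2280) + 326000)/(-467307) = (-2234 + 326000)*(-1/467307) = 323766*(-1/467307) = -35974/51923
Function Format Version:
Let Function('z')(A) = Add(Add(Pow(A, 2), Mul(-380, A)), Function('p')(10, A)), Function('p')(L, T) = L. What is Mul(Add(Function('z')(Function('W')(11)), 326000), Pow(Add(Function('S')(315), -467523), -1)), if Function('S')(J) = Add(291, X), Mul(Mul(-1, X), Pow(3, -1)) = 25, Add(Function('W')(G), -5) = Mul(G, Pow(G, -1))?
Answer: Rational(-35974, 51923) ≈ -0.69283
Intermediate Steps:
Function('W')(G) = 6 (Function('W')(G) = Add(5, Mul(G, Pow(G, -1))) = Add(5, 1) = 6)
X = -75 (X = Mul(-3, 25) = -75)
Function('S')(J) = 216 (Function('S')(J) = Add(291, -75) = 216)
Function('z')(A) = Add(10, Pow(A, 2), Mul(-380, A)) (Function('z')(A) = Add(Add(Pow(A, 2), Mul(-380, A)), 10) = Add(10, Pow(A, 2), Mul(-380, A)))
Mul(Add(Function('z')(Function('W')(11)), 326000), Pow(Add(Function('S')(315), -467523), -1)) = Mul(Add(Add(10, Pow(6, 2), Mul(-380, 6)), 326000), Pow(Add(216, -467523), -1)) = Mul(Add(Add(10, 36, -2280), 326000), Pow(-467307, -1)) = Mul(Add(-2234, 326000), Rational(-1, 467307)) = Mul(323766, Rational(-1, 467307)) = Rational(-35974, 51923)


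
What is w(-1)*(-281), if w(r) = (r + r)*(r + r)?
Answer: -1124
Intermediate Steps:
w(r) = 4*r² (w(r) = (2*r)*(2*r) = 4*r²)
w(-1)*(-281) = (4*(-1)²)*(-281) = (4*1)*(-281) = 4*(-281) = -1124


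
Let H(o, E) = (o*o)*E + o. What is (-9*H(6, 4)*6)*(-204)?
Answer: 1652400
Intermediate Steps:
H(o, E) = o + E*o² (H(o, E) = o²*E + o = E*o² + o = o + E*o²)
(-9*H(6, 4)*6)*(-204) = (-54*(1 + 4*6)*6)*(-204) = (-54*(1 + 24)*6)*(-204) = (-54*25*6)*(-204) = (-9*150*6)*(-204) = -1350*6*(-204) = -8100*(-204) = 1652400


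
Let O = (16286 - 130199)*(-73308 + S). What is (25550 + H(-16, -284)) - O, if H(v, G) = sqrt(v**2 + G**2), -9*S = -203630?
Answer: -5773363744 + 4*sqrt(5057) ≈ -5.7734e+9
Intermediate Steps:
S = 203630/9 (S = -1/9*(-203630) = 203630/9 ≈ 22626.)
O = 5773389294 (O = (16286 - 130199)*(-73308 + 203630/9) = -113913*(-456142/9) = 5773389294)
H(v, G) = sqrt(G**2 + v**2)
(25550 + H(-16, -284)) - O = (25550 + sqrt((-284)**2 + (-16)**2)) - 1*5773389294 = (25550 + sqrt(80656 + 256)) - 5773389294 = (25550 + sqrt(80912)) - 5773389294 = (25550 + 4*sqrt(5057)) - 5773389294 = -5773363744 + 4*sqrt(5057)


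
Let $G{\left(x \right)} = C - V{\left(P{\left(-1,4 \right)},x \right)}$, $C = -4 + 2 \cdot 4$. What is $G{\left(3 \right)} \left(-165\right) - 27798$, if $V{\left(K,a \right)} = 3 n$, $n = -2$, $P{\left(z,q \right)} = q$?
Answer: $-29448$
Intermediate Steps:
$C = 4$ ($C = -4 + 8 = 4$)
$V{\left(K,a \right)} = -6$ ($V{\left(K,a \right)} = 3 \left(-2\right) = -6$)
$G{\left(x \right)} = 10$ ($G{\left(x \right)} = 4 - -6 = 4 + 6 = 10$)
$G{\left(3 \right)} \left(-165\right) - 27798 = 10 \left(-165\right) - 27798 = -1650 - 27798 = -29448$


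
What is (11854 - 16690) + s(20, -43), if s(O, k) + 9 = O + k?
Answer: -4868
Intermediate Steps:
s(O, k) = -9 + O + k (s(O, k) = -9 + (O + k) = -9 + O + k)
(11854 - 16690) + s(20, -43) = (11854 - 16690) + (-9 + 20 - 43) = -4836 - 32 = -4868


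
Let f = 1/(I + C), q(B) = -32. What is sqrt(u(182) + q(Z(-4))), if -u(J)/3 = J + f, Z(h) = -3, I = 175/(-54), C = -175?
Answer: 4*I*sqrt(133861805)/1925 ≈ 24.041*I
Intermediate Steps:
I = -175/54 (I = 175*(-1/54) = -175/54 ≈ -3.2407)
f = -54/9625 (f = 1/(-175/54 - 175) = 1/(-9625/54) = -54/9625 ≈ -0.0056104)
u(J) = 162/9625 - 3*J (u(J) = -3*(J - 54/9625) = -3*(-54/9625 + J) = 162/9625 - 3*J)
sqrt(u(182) + q(Z(-4))) = sqrt((162/9625 - 3*182) - 32) = sqrt((162/9625 - 546) - 32) = sqrt(-5255088/9625 - 32) = sqrt(-5563088/9625) = 4*I*sqrt(133861805)/1925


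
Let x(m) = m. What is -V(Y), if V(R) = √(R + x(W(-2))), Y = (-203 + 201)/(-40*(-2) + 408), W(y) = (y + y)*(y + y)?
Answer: -√238083/122 ≈ -3.9995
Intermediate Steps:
W(y) = 4*y² (W(y) = (2*y)*(2*y) = 4*y²)
Y = -1/244 (Y = -2/(80 + 408) = -2/488 = -2*1/488 = -1/244 ≈ -0.0040984)
V(R) = √(16 + R) (V(R) = √(R + 4*(-2)²) = √(R + 4*4) = √(R + 16) = √(16 + R))
-V(Y) = -√(16 - 1/244) = -√(3903/244) = -√238083/122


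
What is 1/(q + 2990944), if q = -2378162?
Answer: 1/612782 ≈ 1.6319e-6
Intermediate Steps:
1/(q + 2990944) = 1/(-2378162 + 2990944) = 1/612782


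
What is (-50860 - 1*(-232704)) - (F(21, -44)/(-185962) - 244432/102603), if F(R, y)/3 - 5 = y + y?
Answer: 3469676062750021/19080259086 ≈ 1.8185e+5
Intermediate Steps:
F(R, y) = 15 + 6*y (F(R, y) = 15 + 3*(y + y) = 15 + 3*(2*y) = 15 + 6*y)
(-50860 - 1*(-232704)) - (F(21, -44)/(-185962) - 244432/102603) = (-50860 - 1*(-232704)) - ((15 + 6*(-44))/(-185962) - 244432/102603) = (-50860 + 232704) - ((15 - 264)*(-1/185962) - 244432*1/102603) = 181844 - (-249*(-1/185962) - 244432/102603) = 181844 - (249/185962 - 244432/102603) = 181844 - 1*(-45429515437/19080259086) = 181844 + 45429515437/19080259086 = 3469676062750021/19080259086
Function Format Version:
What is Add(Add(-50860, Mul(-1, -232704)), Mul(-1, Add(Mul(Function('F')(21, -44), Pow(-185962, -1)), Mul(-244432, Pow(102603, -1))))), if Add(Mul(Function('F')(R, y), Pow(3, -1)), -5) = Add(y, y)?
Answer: Rational(3469676062750021, 19080259086) ≈ 1.8185e+5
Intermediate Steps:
Function('F')(R, y) = Add(15, Mul(6, y)) (Function('F')(R, y) = Add(15, Mul(3, Add(y, y))) = Add(15, Mul(3, Mul(2, y))) = Add(15, Mul(6, y)))
Add(Add(-50860, Mul(-1, -232704)), Mul(-1, Add(Mul(Function('F')(21, -44), Pow(-185962, -1)), Mul(-244432, Pow(102603, -1))))) = Add(Add(-50860, Mul(-1, -232704)), Mul(-1, Add(Mul(Add(15, Mul(6, -44)), Pow(-185962, -1)), Mul(-244432, Pow(102603, -1))))) = Add(Add(-50860, 232704), Mul(-1, Add(Mul(Add(15, -264), Rational(-1, 185962)), Mul(-244432, Rational(1, 102603))))) = Add(181844, Mul(-1, Add(Mul(-249, Rational(-1, 185962)), Rational(-244432, 102603)))) = Add(181844, Mul(-1, Add(Rational(249, 185962), Rational(-244432, 102603)))) = Add(181844, Mul(-1, Rational(-45429515437, 19080259086))) = Add(181844, Rational(45429515437, 19080259086)) = Rational(3469676062750021, 19080259086)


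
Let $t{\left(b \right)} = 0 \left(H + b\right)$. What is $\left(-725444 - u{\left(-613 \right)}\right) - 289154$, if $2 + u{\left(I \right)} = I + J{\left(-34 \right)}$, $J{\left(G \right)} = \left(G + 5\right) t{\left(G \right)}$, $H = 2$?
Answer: $-1013983$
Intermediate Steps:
$t{\left(b \right)} = 0$ ($t{\left(b \right)} = 0 \left(2 + b\right) = 0$)
$J{\left(G \right)} = 0$ ($J{\left(G \right)} = \left(G + 5\right) 0 = \left(5 + G\right) 0 = 0$)
$u{\left(I \right)} = -2 + I$ ($u{\left(I \right)} = -2 + \left(I + 0\right) = -2 + I$)
$\left(-725444 - u{\left(-613 \right)}\right) - 289154 = \left(-725444 - \left(-2 - 613\right)\right) - 289154 = \left(-725444 - -615\right) - 289154 = \left(-725444 + 615\right) - 289154 = -724829 - 289154 = -1013983$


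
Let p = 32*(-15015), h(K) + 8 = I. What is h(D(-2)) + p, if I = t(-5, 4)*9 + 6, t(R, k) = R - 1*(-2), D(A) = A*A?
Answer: -480509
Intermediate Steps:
D(A) = A²
t(R, k) = 2 + R (t(R, k) = R + 2 = 2 + R)
I = -21 (I = (2 - 5)*9 + 6 = -3*9 + 6 = -27 + 6 = -21)
h(K) = -29 (h(K) = -8 - 21 = -29)
p = -480480
h(D(-2)) + p = -29 - 480480 = -480509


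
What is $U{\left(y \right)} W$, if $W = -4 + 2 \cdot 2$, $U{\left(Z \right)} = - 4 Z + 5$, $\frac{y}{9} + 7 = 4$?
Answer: $0$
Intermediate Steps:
$y = -27$ ($y = -63 + 9 \cdot 4 = -63 + 36 = -27$)
$U{\left(Z \right)} = 5 - 4 Z$
$W = 0$ ($W = -4 + 4 = 0$)
$U{\left(y \right)} W = \left(5 - -108\right) 0 = \left(5 + 108\right) 0 = 113 \cdot 0 = 0$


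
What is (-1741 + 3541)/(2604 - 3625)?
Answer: -1800/1021 ≈ -1.7630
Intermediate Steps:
(-1741 + 3541)/(2604 - 3625) = 1800/(-1021) = 1800*(-1/1021) = -1800/1021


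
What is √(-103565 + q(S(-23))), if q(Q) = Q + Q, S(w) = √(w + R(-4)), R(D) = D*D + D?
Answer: √(-103565 + 2*I*√11) ≈ 0.01 + 321.81*I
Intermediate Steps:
R(D) = D + D² (R(D) = D² + D = D + D²)
S(w) = √(12 + w) (S(w) = √(w - 4*(1 - 4)) = √(w - 4*(-3)) = √(w + 12) = √(12 + w))
q(Q) = 2*Q
√(-103565 + q(S(-23))) = √(-103565 + 2*√(12 - 23)) = √(-103565 + 2*√(-11)) = √(-103565 + 2*(I*√11)) = √(-103565 + 2*I*√11)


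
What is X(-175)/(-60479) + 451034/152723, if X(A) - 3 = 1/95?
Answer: 2591374423392/877470760115 ≈ 2.9532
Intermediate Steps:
X(A) = 286/95 (X(A) = 3 + 1/95 = 286/95)
X(-175)/(-60479) + 451034/152723 = (286/95)/(-60479) + 451034/152723 = (286/95)*(-1/60479) + 451034*(1/152723) = -286/5745505 + 451034/152723 = 2591374423392/877470760115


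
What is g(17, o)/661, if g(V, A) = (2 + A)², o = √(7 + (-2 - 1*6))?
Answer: (2 + I)²/661 ≈ 0.0045386 + 0.0060514*I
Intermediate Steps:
o = I (o = √(7 + (-2 - 6)) = √(7 - 8) = √(-1) = I ≈ 1.0*I)
g(17, o)/661 = (2 + I)²/661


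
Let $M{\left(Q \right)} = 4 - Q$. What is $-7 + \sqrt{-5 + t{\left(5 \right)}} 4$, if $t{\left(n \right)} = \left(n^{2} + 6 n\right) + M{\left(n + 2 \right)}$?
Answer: $-7 + 4 \sqrt{47} \approx 20.423$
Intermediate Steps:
$t{\left(n \right)} = 2 + n^{2} + 5 n$ ($t{\left(n \right)} = \left(n^{2} + 6 n\right) - \left(-2 + n\right) = 2 + n^{2} + 5 n$)
$-7 + \sqrt{-5 + t{\left(5 \right)}} 4 = -7 + \sqrt{-5 + \left(2 + 5^{2} + 5 \cdot 5\right)} 4 = -7 + \sqrt{-5 + \left(2 + 25 + 25\right)} 4 = -7 + \sqrt{-5 + 52} \cdot 4 = -7 + \sqrt{47} \cdot 4 = -7 + 4 \sqrt{47}$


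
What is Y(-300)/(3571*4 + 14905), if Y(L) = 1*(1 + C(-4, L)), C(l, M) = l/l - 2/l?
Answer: 5/58378 ≈ 8.5649e-5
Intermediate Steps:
C(l, M) = 1 - 2/l
Y(L) = 5/2 (Y(L) = 1*(1 + (-2 - 4)/(-4)) = 1*(1 - ¼*(-6)) = 1*(1 + 3/2) = 1*(5/2) = 5/2)
Y(-300)/(3571*4 + 14905) = 5/(2*(3571*4 + 14905)) = 5/(2*(14284 + 14905)) = (5/2)/29189 = (5/2)*(1/29189) = 5/58378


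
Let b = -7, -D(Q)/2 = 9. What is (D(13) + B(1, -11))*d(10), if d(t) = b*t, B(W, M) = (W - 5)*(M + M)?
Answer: -4900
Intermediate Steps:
D(Q) = -18 (D(Q) = -2*9 = -18)
B(W, M) = 2*M*(-5 + W) (B(W, M) = (-5 + W)*(2*M) = 2*M*(-5 + W))
d(t) = -7*t
(D(13) + B(1, -11))*d(10) = (-18 + 2*(-11)*(-5 + 1))*(-7*10) = (-18 + 2*(-11)*(-4))*(-70) = (-18 + 88)*(-70) = 70*(-70) = -4900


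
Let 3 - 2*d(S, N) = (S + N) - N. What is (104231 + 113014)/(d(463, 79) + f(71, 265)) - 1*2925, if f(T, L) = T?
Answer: -227440/53 ≈ -4291.3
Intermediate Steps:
d(S, N) = 3/2 - S/2 (d(S, N) = 3/2 - ((S + N) - N)/2 = 3/2 - ((N + S) - N)/2 = 3/2 - S/2)
(104231 + 113014)/(d(463, 79) + f(71, 265)) - 1*2925 = (104231 + 113014)/((3/2 - ½*463) + 71) - 1*2925 = 217245/((3/2 - 463/2) + 71) - 2925 = 217245/(-230 + 71) - 2925 = 217245/(-159) - 2925 = 217245*(-1/159) - 2925 = -72415/53 - 2925 = -227440/53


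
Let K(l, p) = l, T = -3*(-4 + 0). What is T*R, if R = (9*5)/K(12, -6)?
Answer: 45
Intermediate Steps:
T = 12 (T = -3*(-4) = 12)
R = 15/4 (R = (9*5)/12 = 45*(1/12) = 15/4 ≈ 3.7500)
T*R = 12*(15/4) = 45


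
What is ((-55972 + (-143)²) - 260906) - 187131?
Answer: -483560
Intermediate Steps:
((-55972 + (-143)²) - 260906) - 187131 = ((-55972 + 20449) - 260906) - 187131 = (-35523 - 260906) - 187131 = -296429 - 187131 = -483560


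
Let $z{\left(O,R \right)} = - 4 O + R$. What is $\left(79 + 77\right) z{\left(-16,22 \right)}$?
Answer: $13416$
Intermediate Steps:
$z{\left(O,R \right)} = R - 4 O$
$\left(79 + 77\right) z{\left(-16,22 \right)} = \left(79 + 77\right) \left(22 - -64\right) = 156 \left(22 + 64\right) = 156 \cdot 86 = 13416$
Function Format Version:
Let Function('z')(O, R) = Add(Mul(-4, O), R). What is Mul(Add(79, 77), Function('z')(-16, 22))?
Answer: 13416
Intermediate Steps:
Function('z')(O, R) = Add(R, Mul(-4, O))
Mul(Add(79, 77), Function('z')(-16, 22)) = Mul(Add(79, 77), Add(22, Mul(-4, -16))) = Mul(156, Add(22, 64)) = Mul(156, 86) = 13416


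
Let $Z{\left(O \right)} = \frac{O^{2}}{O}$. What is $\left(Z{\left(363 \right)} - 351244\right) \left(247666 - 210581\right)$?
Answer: $-13012421885$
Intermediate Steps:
$Z{\left(O \right)} = O$
$\left(Z{\left(363 \right)} - 351244\right) \left(247666 - 210581\right) = \left(363 - 351244\right) \left(247666 - 210581\right) = \left(-350881\right) 37085 = -13012421885$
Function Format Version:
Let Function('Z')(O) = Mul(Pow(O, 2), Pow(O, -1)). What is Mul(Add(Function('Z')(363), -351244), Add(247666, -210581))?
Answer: -13012421885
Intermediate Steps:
Function('Z')(O) = O
Mul(Add(Function('Z')(363), -351244), Add(247666, -210581)) = Mul(Add(363, -351244), Add(247666, -210581)) = Mul(-350881, 37085) = -13012421885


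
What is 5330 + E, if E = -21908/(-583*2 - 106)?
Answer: 1700417/318 ≈ 5347.2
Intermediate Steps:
E = 5477/318 (E = -21908/(-53*22 - 106) = -21908/(-1166 - 106) = -21908/(-1272) = -21908*(-1/1272) = 5477/318 ≈ 17.223)
5330 + E = 5330 + 5477/318 = 1700417/318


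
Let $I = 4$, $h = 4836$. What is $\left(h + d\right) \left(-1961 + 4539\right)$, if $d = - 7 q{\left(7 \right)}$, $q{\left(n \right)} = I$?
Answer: $12395024$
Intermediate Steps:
$q{\left(n \right)} = 4$
$d = -28$ ($d = \left(-7\right) 4 = -28$)
$\left(h + d\right) \left(-1961 + 4539\right) = \left(4836 - 28\right) \left(-1961 + 4539\right) = 4808 \cdot 2578 = 12395024$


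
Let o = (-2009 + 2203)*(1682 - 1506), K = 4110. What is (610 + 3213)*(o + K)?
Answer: 146245042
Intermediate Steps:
o = 34144 (o = 194*176 = 34144)
(610 + 3213)*(o + K) = (610 + 3213)*(34144 + 4110) = 3823*38254 = 146245042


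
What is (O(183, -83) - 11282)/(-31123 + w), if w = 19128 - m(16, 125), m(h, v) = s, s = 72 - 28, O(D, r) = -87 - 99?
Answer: 11468/12039 ≈ 0.95257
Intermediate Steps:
O(D, r) = -186
s = 44
m(h, v) = 44
w = 19084 (w = 19128 - 1*44 = 19128 - 44 = 19084)
(O(183, -83) - 11282)/(-31123 + w) = (-186 - 11282)/(-31123 + 19084) = -11468/(-12039) = -11468*(-1/12039) = 11468/12039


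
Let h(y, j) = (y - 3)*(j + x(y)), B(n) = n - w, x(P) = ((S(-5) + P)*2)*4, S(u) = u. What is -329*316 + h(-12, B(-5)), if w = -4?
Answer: -101909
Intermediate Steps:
x(P) = -40 + 8*P (x(P) = ((-5 + P)*2)*4 = (-10 + 2*P)*4 = -40 + 8*P)
B(n) = 4 + n (B(n) = n - 1*(-4) = n + 4 = 4 + n)
h(y, j) = (-3 + y)*(-40 + j + 8*y) (h(y, j) = (y - 3)*(j + (-40 + 8*y)) = (-3 + y)*(-40 + j + 8*y))
-329*316 + h(-12, B(-5)) = -329*316 + (120 - 64*(-12) - 3*(4 - 5) + 8*(-12)² + (4 - 5)*(-12)) = -103964 + (120 + 768 - 3*(-1) + 8*144 - 1*(-12)) = -103964 + (120 + 768 + 3 + 1152 + 12) = -103964 + 2055 = -101909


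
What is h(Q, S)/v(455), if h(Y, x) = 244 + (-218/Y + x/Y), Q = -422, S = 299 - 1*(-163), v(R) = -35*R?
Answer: -51362/3360175 ≈ -0.015286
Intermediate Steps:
S = 462 (S = 299 + 163 = 462)
h(Y, x) = 244 - 218/Y + x/Y
h(Q, S)/v(455) = ((-218 + 462 + 244*(-422))/(-422))/((-35*455)) = -(-218 + 462 - 102968)/422/(-15925) = -1/422*(-102724)*(-1/15925) = (51362/211)*(-1/15925) = -51362/3360175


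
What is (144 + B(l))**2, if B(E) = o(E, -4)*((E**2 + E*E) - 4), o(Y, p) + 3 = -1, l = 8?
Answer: 123904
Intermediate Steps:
o(Y, p) = -4 (o(Y, p) = -3 - 1 = -4)
B(E) = 16 - 8*E**2 (B(E) = -4*((E**2 + E*E) - 4) = -4*((E**2 + E**2) - 4) = -4*(2*E**2 - 4) = -4*(-4 + 2*E**2) = 16 - 8*E**2)
(144 + B(l))**2 = (144 + (16 - 8*8**2))**2 = (144 + (16 - 8*64))**2 = (144 + (16 - 512))**2 = (144 - 496)**2 = (-352)**2 = 123904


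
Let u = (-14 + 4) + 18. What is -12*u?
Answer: -96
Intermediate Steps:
u = 8 (u = -10 + 18 = 8)
-12*u = -12*8 = -96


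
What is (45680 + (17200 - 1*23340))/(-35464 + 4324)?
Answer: -659/519 ≈ -1.2697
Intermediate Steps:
(45680 + (17200 - 1*23340))/(-35464 + 4324) = (45680 + (17200 - 23340))/(-31140) = (45680 - 6140)*(-1/31140) = 39540*(-1/31140) = -659/519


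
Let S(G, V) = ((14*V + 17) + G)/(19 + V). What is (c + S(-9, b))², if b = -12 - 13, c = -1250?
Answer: 1423249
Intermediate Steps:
b = -25
S(G, V) = (17 + G + 14*V)/(19 + V) (S(G, V) = ((17 + 14*V) + G)/(19 + V) = (17 + G + 14*V)/(19 + V))
(c + S(-9, b))² = (-1250 + (17 - 9 + 14*(-25))/(19 - 25))² = (-1250 + (17 - 9 - 350)/(-6))² = (-1250 - ⅙*(-342))² = (-1250 + 57)² = (-1193)² = 1423249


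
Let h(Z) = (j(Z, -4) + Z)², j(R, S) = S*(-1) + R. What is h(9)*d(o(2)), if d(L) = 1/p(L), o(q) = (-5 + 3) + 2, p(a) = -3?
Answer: -484/3 ≈ -161.33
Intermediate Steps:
j(R, S) = R - S (j(R, S) = -S + R = R - S)
o(q) = 0 (o(q) = -2 + 2 = 0)
d(L) = -⅓ (d(L) = 1/(-3) = -⅓)
h(Z) = (4 + 2*Z)² (h(Z) = ((Z - 1*(-4)) + Z)² = ((Z + 4) + Z)² = ((4 + Z) + Z)² = (4 + 2*Z)²)
h(9)*d(o(2)) = (4*(2 + 9)²)*(-⅓) = (4*11²)*(-⅓) = (4*121)*(-⅓) = 484*(-⅓) = -484/3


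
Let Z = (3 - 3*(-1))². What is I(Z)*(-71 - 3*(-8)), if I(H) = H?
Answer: -1692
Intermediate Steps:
Z = 36 (Z = (3 + 3)² = 6² = 36)
I(Z)*(-71 - 3*(-8)) = 36*(-71 - 3*(-8)) = 36*(-71 + 24) = 36*(-47) = -1692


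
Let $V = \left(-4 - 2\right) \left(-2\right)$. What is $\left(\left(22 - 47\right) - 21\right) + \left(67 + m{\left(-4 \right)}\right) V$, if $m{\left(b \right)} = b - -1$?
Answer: $722$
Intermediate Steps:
$V = 12$ ($V = \left(-6\right) \left(-2\right) = 12$)
$m{\left(b \right)} = 1 + b$ ($m{\left(b \right)} = b + 1 = 1 + b$)
$\left(\left(22 - 47\right) - 21\right) + \left(67 + m{\left(-4 \right)}\right) V = \left(\left(22 - 47\right) - 21\right) + \left(67 + \left(1 - 4\right)\right) 12 = \left(-25 - 21\right) + \left(67 - 3\right) 12 = -46 + 64 \cdot 12 = -46 + 768 = 722$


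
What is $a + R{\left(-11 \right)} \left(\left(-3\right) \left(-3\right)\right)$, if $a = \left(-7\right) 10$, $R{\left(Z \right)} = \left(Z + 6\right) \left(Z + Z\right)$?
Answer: $920$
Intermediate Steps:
$R{\left(Z \right)} = 2 Z \left(6 + Z\right)$ ($R{\left(Z \right)} = \left(6 + Z\right) 2 Z = 2 Z \left(6 + Z\right)$)
$a = -70$
$a + R{\left(-11 \right)} \left(\left(-3\right) \left(-3\right)\right) = -70 + 2 \left(-11\right) \left(6 - 11\right) \left(\left(-3\right) \left(-3\right)\right) = -70 + 2 \left(-11\right) \left(-5\right) 9 = -70 + 110 \cdot 9 = -70 + 990 = 920$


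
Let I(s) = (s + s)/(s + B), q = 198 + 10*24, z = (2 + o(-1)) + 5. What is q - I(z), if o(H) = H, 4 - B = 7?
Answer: 434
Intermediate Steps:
B = -3 (B = 4 - 1*7 = 4 - 7 = -3)
z = 6 (z = (2 - 1) + 5 = 1 + 5 = 6)
q = 438 (q = 198 + 240 = 438)
I(s) = 2*s/(-3 + s) (I(s) = (s + s)/(s - 3) = (2*s)/(-3 + s) = 2*s/(-3 + s))
q - I(z) = 438 - 2*6/(-3 + 6) = 438 - 2*6/3 = 438 - 1*4 = 438 - 4 = 434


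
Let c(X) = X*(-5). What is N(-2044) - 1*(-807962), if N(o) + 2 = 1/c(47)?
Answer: 189870599/235 ≈ 8.0796e+5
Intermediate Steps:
c(X) = -5*X
N(o) = -471/235 (N(o) = -2 + 1/(-5*47) = -2 + 1/(-235) = -2 - 1/235 = -471/235)
N(-2044) - 1*(-807962) = -471/235 - 1*(-807962) = -471/235 + 807962 = 189870599/235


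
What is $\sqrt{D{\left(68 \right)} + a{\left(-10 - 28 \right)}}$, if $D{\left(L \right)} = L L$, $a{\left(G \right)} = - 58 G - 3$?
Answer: $5 \sqrt{273} \approx 82.614$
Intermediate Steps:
$a{\left(G \right)} = -3 - 58 G$
$D{\left(L \right)} = L^{2}$
$\sqrt{D{\left(68 \right)} + a{\left(-10 - 28 \right)}} = \sqrt{68^{2} - \left(3 + 58 \left(-10 - 28\right)\right)} = \sqrt{4624 - -2201} = \sqrt{4624 + \left(-3 + 2204\right)} = \sqrt{4624 + 2201} = \sqrt{6825} = 5 \sqrt{273}$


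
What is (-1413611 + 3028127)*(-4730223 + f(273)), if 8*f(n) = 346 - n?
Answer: -15274011969219/2 ≈ -7.6370e+12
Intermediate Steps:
f(n) = 173/4 - n/8 (f(n) = (346 - n)/8 = 173/4 - n/8)
(-1413611 + 3028127)*(-4730223 + f(273)) = (-1413611 + 3028127)*(-4730223 + (173/4 - 1/8*273)) = 1614516*(-4730223 + (173/4 - 273/8)) = 1614516*(-4730223 + 73/8) = 1614516*(-37841711/8) = -15274011969219/2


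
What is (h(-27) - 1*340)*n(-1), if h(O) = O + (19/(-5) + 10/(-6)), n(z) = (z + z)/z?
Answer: -11174/15 ≈ -744.93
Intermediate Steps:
n(z) = 2 (n(z) = (2*z)/z = 2)
h(O) = -82/15 + O (h(O) = O + (19*(-⅕) + 10*(-⅙)) = O + (-19/5 - 5/3) = O - 82/15 = -82/15 + O)
(h(-27) - 1*340)*n(-1) = ((-82/15 - 27) - 1*340)*2 = (-487/15 - 340)*2 = -5587/15*2 = -11174/15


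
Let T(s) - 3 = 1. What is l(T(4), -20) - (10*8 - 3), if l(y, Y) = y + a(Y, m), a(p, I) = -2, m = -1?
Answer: -75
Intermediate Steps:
T(s) = 4 (T(s) = 3 + 1 = 4)
l(y, Y) = -2 + y (l(y, Y) = y - 2 = -2 + y)
l(T(4), -20) - (10*8 - 3) = (-2 + 4) - (10*8 - 3) = 2 - (80 - 3) = 2 - 1*77 = 2 - 77 = -75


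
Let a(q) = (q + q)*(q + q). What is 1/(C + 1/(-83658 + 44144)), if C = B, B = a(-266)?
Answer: 39514/11183410335 ≈ 3.5333e-6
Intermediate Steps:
a(q) = 4*q² (a(q) = (2*q)*(2*q) = 4*q²)
B = 283024 (B = 4*(-266)² = 4*70756 = 283024)
C = 283024
1/(C + 1/(-83658 + 44144)) = 1/(283024 + 1/(-83658 + 44144)) = 1/(283024 + 1/(-39514)) = 1/(283024 - 1/39514) = 1/(11183410335/39514) = 39514/11183410335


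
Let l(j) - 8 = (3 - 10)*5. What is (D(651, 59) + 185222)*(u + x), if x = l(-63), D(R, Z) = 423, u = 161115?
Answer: 29905181760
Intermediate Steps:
l(j) = -27 (l(j) = 8 + (3 - 10)*5 = 8 - 7*5 = 8 - 35 = -27)
x = -27
(D(651, 59) + 185222)*(u + x) = (423 + 185222)*(161115 - 27) = 185645*161088 = 29905181760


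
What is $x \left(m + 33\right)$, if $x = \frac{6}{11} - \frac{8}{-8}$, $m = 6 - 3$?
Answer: $\frac{612}{11} \approx 55.636$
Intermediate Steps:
$m = 3$
$x = \frac{17}{11}$ ($x = 6 \cdot \frac{1}{11} - -1 = \frac{6}{11} + 1 = \frac{17}{11} \approx 1.5455$)
$x \left(m + 33\right) = \frac{17 \left(3 + 33\right)}{11} = \frac{17}{11} \cdot 36 = \frac{612}{11}$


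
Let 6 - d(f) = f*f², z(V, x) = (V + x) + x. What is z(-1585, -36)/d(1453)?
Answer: 1657/3067586671 ≈ 5.4016e-7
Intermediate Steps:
z(V, x) = V + 2*x
d(f) = 6 - f³ (d(f) = 6 - f*f² = 6 - f³)
z(-1585, -36)/d(1453) = (-1585 + 2*(-36))/(6 - 1*1453³) = (-1585 - 72)/(6 - 1*3067586677) = -1657/(6 - 3067586677) = -1657/(-3067586671) = -1657*(-1/3067586671) = 1657/3067586671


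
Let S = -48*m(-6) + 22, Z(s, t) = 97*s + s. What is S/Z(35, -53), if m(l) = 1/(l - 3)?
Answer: 41/5145 ≈ 0.0079689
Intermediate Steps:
Z(s, t) = 98*s
m(l) = 1/(-3 + l)
S = 82/3 (S = -48/(-3 - 6) + 22 = -48/(-9) + 22 = -48*(-⅑) + 22 = 16/3 + 22 = 82/3 ≈ 27.333)
S/Z(35, -53) = 82/(3*((98*35))) = (82/3)/3430 = (82/3)*(1/3430) = 41/5145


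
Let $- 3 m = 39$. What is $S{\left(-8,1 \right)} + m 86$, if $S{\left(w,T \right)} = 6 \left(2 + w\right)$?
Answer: $-1154$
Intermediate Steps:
$S{\left(w,T \right)} = 12 + 6 w$
$m = -13$ ($m = \left(- \frac{1}{3}\right) 39 = -13$)
$S{\left(-8,1 \right)} + m 86 = \left(12 + 6 \left(-8\right)\right) - 1118 = \left(12 - 48\right) - 1118 = -36 - 1118 = -1154$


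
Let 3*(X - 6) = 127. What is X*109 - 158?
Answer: 15331/3 ≈ 5110.3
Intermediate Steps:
X = 145/3 (X = 6 + (⅓)*127 = 6 + 127/3 = 145/3 ≈ 48.333)
X*109 - 158 = (145/3)*109 - 158 = 15805/3 - 158 = 15331/3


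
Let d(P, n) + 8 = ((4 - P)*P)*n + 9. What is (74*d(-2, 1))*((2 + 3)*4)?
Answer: -16280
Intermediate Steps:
d(P, n) = 1 + P*n*(4 - P) (d(P, n) = -8 + (((4 - P)*P)*n + 9) = -8 + ((P*(4 - P))*n + 9) = -8 + (P*n*(4 - P) + 9) = -8 + (9 + P*n*(4 - P)) = 1 + P*n*(4 - P))
(74*d(-2, 1))*((2 + 3)*4) = (74*(1 - 1*1*(-2)² + 4*(-2)*1))*((2 + 3)*4) = (74*(1 - 1*1*4 - 8))*(5*4) = (74*(1 - 4 - 8))*20 = (74*(-11))*20 = -814*20 = -16280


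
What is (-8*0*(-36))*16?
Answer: 0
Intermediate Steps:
(-8*0*(-36))*16 = (0*(-36))*16 = 0*16 = 0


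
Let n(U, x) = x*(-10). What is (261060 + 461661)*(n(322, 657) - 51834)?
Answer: -42209797284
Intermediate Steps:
n(U, x) = -10*x
(261060 + 461661)*(n(322, 657) - 51834) = (261060 + 461661)*(-10*657 - 51834) = 722721*(-6570 - 51834) = 722721*(-58404) = -42209797284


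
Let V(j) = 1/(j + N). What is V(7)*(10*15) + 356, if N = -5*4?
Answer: 4478/13 ≈ 344.46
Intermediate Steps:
N = -20
V(j) = 1/(-20 + j) (V(j) = 1/(j - 20) = 1/(-20 + j))
V(7)*(10*15) + 356 = (10*15)/(-20 + 7) + 356 = 150/(-13) + 356 = -1/13*150 + 356 = -150/13 + 356 = 4478/13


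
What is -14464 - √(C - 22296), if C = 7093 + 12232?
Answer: -14464 - I*√2971 ≈ -14464.0 - 54.507*I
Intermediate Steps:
C = 19325
-14464 - √(C - 22296) = -14464 - √(19325 - 22296) = -14464 - √(-2971) = -14464 - I*√2971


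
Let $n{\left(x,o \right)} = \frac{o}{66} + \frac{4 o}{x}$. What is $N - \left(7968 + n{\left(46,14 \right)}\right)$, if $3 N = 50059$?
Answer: $\frac{6616130}{759} \approx 8716.9$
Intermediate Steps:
$N = \frac{50059}{3}$ ($N = \frac{1}{3} \cdot 50059 = \frac{50059}{3} \approx 16686.0$)
$n{\left(x,o \right)} = \frac{o}{66} + \frac{4 o}{x}$ ($n{\left(x,o \right)} = o \frac{1}{66} + \frac{4 o}{x} = \frac{o}{66} + \frac{4 o}{x}$)
$N - \left(7968 + n{\left(46,14 \right)}\right) = \frac{50059}{3} - \left(7968 + \frac{1}{66} \cdot 14 \cdot \frac{1}{46} \left(264 + 46\right)\right) = \frac{50059}{3} - \left(7968 + \frac{1}{66} \cdot 14 \cdot \frac{1}{46} \cdot 310\right) = \frac{50059}{3} - \frac{6048797}{759} = \frac{6616130}{759}$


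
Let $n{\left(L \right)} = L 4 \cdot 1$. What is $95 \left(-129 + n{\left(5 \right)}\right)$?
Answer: $-10355$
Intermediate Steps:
$n{\left(L \right)} = 4 L$ ($n{\left(L \right)} = 4 L 1 = 4 L$)
$95 \left(-129 + n{\left(5 \right)}\right) = 95 \left(-129 + 4 \cdot 5\right) = 95 \left(-129 + 20\right) = 95 \left(-109\right) = -10355$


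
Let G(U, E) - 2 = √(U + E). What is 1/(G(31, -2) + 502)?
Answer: 504/253987 - √29/253987 ≈ 0.0019631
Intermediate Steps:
G(U, E) = 2 + √(E + U) (G(U, E) = 2 + √(U + E) = 2 + √(E + U))
1/(G(31, -2) + 502) = 1/((2 + √(-2 + 31)) + 502) = 1/((2 + √29) + 502) = 1/(504 + √29)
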